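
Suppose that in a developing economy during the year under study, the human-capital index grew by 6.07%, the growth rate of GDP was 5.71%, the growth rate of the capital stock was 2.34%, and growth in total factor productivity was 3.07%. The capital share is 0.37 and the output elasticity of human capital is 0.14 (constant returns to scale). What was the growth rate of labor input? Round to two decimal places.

Labor's share = 1 − 0.37 − 0.14 = 0.49.
gY = gA + 0.37×2.34 + 0.14×6.07 + 0.49×g.
0.49×g = 5.71 − 3.07 − 1.7156 = 0.9244.
g = 0.9244 / 0.49 = 1.8865%.

1.89%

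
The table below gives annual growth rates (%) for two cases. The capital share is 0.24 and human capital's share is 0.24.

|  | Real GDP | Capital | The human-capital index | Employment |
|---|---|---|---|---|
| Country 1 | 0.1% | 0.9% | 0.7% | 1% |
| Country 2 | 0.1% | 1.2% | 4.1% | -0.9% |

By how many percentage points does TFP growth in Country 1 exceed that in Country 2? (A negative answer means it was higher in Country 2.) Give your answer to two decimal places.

Labor's share = 1 − 0.24 − 0.24 = 0.52.
Country 1: TFP = 0.1 − 0.216 − 0.168 − 0.52 = -0.804%.
Country 2: TFP = 0.1 − 0.288 − 0.984 + 0.468 = -0.704%.
Difference = -0.804 − (-0.704) = -0.1 pp.

-0.10 percentage points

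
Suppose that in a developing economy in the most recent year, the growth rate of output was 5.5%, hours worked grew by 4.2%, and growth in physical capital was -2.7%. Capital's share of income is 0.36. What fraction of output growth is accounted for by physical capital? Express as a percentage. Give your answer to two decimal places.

Physical capital contributed 0.36 × (-2.7) = -0.972 pp.
Share of growth = -0.972 / 5.5 × 100 = -17.6727%.

-17.67%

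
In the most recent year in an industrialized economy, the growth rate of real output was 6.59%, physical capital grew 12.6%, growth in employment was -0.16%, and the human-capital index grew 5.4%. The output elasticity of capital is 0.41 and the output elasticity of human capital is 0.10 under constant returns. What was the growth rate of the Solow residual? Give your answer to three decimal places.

Labor's share = 1 − 0.41 − 0.1 = 0.49.
Physical capital: 0.41 × 12.6 = 5.166 pp.
The human-capital index: 0.1 × 5.4 = 0.54 pp.
Employment: 0.49 × (-0.16) = -0.0784 pp.
TFP growth = 6.59 − 5.6276 = 0.9624%.

0.962%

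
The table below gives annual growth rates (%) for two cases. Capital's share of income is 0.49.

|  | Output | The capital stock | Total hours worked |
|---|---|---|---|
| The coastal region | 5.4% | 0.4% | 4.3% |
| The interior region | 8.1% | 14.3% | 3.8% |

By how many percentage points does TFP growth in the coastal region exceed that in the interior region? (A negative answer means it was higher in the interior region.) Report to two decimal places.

Labor's share = 1 − 0.49 = 0.51.
The coastal region: TFP = 5.4 − 0.196 − 2.193 = 3.011%.
The interior region: TFP = 8.1 − 7.007 − 1.938 = -0.845%.
Difference = 3.011 − (-0.845) = 3.856 pp.

3.86 percentage points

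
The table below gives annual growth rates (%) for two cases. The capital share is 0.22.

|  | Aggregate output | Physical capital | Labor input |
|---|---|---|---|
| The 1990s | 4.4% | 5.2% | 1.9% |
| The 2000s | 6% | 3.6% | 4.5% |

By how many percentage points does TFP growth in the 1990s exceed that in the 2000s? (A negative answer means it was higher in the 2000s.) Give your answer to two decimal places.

0.08 percentage points

Labor's share = 1 − 0.22 = 0.78.
The 1990s: TFP = 4.4 − 1.144 − 1.482 = 1.774%.
The 2000s: TFP = 6 − 0.792 − 3.51 = 1.698%.
Difference = 1.774 − (1.698) = 0.076 pp.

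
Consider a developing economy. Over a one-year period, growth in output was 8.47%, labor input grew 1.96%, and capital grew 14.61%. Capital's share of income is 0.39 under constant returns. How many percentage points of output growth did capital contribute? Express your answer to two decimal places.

5.70

Contribution = share × growth = 0.39 × 14.61 = 5.6979 pp.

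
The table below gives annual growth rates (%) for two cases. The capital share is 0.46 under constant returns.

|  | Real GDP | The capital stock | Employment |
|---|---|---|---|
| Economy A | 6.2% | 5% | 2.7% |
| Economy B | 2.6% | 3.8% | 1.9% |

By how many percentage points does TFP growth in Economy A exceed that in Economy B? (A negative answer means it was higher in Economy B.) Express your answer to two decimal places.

2.62 percentage points

Labor's share = 1 − 0.46 = 0.54.
Economy A: TFP = 6.2 − 2.3 − 1.458 = 2.442%.
Economy B: TFP = 2.6 − 1.748 − 1.026 = -0.174%.
Difference = 2.442 − (-0.174) = 2.616 pp.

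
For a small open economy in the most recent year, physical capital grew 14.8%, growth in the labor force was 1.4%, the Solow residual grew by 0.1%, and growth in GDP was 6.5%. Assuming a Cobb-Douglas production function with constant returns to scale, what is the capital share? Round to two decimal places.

α = 0.37

gY = gA + α·gK + (1−α)·gL, so gY − gA − gL = α(gK − gL).
6.5 − 0.1 − 1.4 = α × (14.8 − 1.4).
5 = 13.4 α, so α = 0.3731.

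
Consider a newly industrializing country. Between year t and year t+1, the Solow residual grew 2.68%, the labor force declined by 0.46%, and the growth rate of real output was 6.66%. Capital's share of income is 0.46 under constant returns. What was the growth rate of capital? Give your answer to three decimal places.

Labor's share = 1 − 0.46 = 0.54.
gY = gA + 0.54×(-0.46) + 0.46×g.
0.46×g = 6.66 − 2.68 + 0.2484 = 4.2284.
g = 4.2284 / 0.46 = 9.19217%.

9.192%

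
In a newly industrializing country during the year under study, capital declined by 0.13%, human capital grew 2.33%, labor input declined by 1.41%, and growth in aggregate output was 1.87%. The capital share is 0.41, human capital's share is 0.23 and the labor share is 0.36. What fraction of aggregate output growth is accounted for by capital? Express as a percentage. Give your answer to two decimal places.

Capital contributed 0.41 × (-0.13) = -0.0533 pp.
Share of growth = -0.0533 / 1.87 × 100 = -2.8503%.

-2.85%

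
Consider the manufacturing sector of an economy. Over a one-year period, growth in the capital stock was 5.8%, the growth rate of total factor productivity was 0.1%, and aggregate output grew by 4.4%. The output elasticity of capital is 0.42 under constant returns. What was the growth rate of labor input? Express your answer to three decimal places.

3.214%

Labor's share = 1 − 0.42 = 0.58.
gY = gA + 0.42×5.8 + 0.58×g.
0.58×g = 4.4 − 0.1 − 2.436 = 1.864.
g = 1.864 / 0.58 = 3.21379%.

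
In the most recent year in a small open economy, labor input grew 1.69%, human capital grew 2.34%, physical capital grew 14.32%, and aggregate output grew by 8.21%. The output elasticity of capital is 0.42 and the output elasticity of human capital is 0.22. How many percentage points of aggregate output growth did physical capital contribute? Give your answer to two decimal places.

6.01 percentage points

Contribution = share × growth = 0.42 × 14.32 = 6.0144 pp.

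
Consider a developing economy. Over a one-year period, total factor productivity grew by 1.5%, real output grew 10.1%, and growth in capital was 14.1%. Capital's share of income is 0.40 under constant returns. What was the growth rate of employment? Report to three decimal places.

Employment grew 4.933%.

Labor's share = 1 − 0.4 = 0.6.
gY = gA + 0.4×14.1 + 0.6×g.
0.6×g = 10.1 − 1.5 − 5.64 = 2.96.
g = 2.96 / 0.6 = 4.93333%.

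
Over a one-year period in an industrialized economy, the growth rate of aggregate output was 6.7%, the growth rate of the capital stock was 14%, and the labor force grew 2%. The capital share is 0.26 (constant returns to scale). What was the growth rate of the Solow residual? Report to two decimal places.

The Solow residual grew 1.58%.

Labor's share = 1 − 0.26 = 0.74.
The capital stock: 0.26 × 14 = 3.64 pp.
The labor force: 0.74 × 2 = 1.48 pp.
TFP growth = 6.7 − 5.12 = 1.58%.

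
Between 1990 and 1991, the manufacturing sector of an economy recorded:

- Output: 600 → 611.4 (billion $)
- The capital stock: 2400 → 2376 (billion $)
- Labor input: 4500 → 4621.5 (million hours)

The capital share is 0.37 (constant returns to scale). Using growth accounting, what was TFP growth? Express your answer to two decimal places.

Output growth = (611.4 − 600) / 600 = 1.9%.
The capital stock growth = (2376 − 2400) / 2400 = -1%.
Labor input growth = (4621.5 − 4500) / 4500 = 2.7%.
Labor's share = 1 − 0.37 = 0.63.
The capital stock: 0.37 × (-1) = -0.37 pp.
Labor input: 0.63 × 2.7 = 1.701 pp.
TFP growth = 1.9 − 1.331 = 0.569%.

0.57%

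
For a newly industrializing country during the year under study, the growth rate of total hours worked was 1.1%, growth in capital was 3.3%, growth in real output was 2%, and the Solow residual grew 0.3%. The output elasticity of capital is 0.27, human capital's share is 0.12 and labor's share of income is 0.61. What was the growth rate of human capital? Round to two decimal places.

1.15%

Labor's share = 1 − 0.27 − 0.12 = 0.61.
gY = gA + 0.27×3.3 + 0.61×1.1 + 0.12×g.
0.12×g = 2 − 0.3 − 1.562 = 0.138.
g = 0.138 / 0.12 = 1.15%.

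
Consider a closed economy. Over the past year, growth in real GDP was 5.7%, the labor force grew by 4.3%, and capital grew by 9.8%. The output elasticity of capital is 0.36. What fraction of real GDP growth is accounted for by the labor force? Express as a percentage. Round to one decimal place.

48.3%

Labor's share = 1 − 0.36 = 0.64.
The labor force contributed 0.64 × 4.3 = 2.752 pp.
Share of growth = 2.752 / 5.7 × 100 = 48.281%.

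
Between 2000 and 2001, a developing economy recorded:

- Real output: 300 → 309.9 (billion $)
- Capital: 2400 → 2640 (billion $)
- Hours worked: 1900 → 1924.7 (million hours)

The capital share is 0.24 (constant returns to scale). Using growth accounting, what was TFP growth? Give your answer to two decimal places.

Real output growth = (309.9 − 300) / 300 = 3.3%.
Capital growth = (2640 − 2400) / 2400 = 10%.
Hours worked growth = (1924.7 − 1900) / 1900 = 1.3%.
Labor's share = 1 − 0.24 = 0.76.
Capital: 0.24 × 10 = 2.4 pp.
Hours worked: 0.76 × 1.3 = 0.988 pp.
TFP growth = 3.3 − 3.388 = -0.088%.

-0.09%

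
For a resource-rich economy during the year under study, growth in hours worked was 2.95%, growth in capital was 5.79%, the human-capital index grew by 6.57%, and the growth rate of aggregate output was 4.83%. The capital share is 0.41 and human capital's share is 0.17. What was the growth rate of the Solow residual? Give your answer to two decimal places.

Labor's share = 1 − 0.41 − 0.17 = 0.42.
Capital: 0.41 × 5.79 = 2.3739 pp.
The human-capital index: 0.17 × 6.57 = 1.1169 pp.
Hours worked: 0.42 × 2.95 = 1.239 pp.
TFP growth = 4.83 − 4.7298 = 0.1002%.

0.10%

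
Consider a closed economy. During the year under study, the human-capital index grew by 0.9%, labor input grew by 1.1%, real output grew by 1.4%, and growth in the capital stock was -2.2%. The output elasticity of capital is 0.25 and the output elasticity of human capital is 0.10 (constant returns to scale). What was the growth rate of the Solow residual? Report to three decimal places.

Labor's share = 1 − 0.25 − 0.1 = 0.65.
The capital stock: 0.25 × (-2.2) = -0.55 pp.
The human-capital index: 0.1 × 0.9 = 0.09 pp.
Labor input: 0.65 × 1.1 = 0.715 pp.
TFP growth = 1.4 − 0.255 = 1.145%.

The Solow residual grew 1.145%.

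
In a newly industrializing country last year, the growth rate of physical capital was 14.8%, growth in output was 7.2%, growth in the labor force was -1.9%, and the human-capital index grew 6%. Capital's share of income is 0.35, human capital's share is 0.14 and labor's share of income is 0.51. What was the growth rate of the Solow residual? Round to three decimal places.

Labor's share = 1 − 0.35 − 0.14 = 0.51.
Physical capital: 0.35 × 14.8 = 5.18 pp.
The human-capital index: 0.14 × 6 = 0.84 pp.
The labor force: 0.51 × (-1.9) = -0.969 pp.
TFP growth = 7.2 − 5.051 = 2.149%.

2.149%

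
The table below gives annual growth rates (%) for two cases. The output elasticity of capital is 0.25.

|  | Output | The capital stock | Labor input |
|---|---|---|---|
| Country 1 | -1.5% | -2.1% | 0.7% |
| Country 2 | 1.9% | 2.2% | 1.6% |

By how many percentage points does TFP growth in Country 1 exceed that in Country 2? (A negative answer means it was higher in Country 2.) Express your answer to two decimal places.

-1.65 percentage points

Labor's share = 1 − 0.25 = 0.75.
Country 1: TFP = -1.5 + 0.525 − 0.525 = -1.5%.
Country 2: TFP = 1.9 − 0.55 − 1.2 = 0.15%.
Difference = -1.5 − (0.15) = -1.65 pp.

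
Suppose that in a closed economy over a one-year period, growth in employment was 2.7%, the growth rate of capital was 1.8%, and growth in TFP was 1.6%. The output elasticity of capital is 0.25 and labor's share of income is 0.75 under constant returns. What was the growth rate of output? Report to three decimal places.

4.075%

Labor's share = 1 − 0.25 = 0.75.
Capital: 0.25 × 1.8 = 0.45 pp.
Employment: 0.75 × 2.7 = 2.025 pp.
Output growth = 1.6 + 2.475 = 4.075%.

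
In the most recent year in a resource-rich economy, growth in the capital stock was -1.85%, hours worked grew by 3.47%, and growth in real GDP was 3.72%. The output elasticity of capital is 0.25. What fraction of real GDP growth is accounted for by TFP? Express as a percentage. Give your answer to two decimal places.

Labor's share = 1 − 0.25 = 0.75.
The capital stock: 0.25 × (-1.85) = -0.4625 pp.
Hours worked: 0.75 × 3.47 = 2.6025 pp.
TFP growth = 3.72 − 2.14 = 1.58%.
TFP share of growth = 1.58 / 3.72 × 100 = 42.4731%.

42.47%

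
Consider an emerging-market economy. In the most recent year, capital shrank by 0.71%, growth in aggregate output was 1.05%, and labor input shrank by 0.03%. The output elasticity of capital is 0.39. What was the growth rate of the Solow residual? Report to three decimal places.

The Solow residual grew 1.345%.

Labor's share = 1 − 0.39 = 0.61.
Capital: 0.39 × (-0.71) = -0.2769 pp.
Labor input: 0.61 × (-0.03) = -0.0183 pp.
TFP growth = 1.05 + 0.2952 = 1.3452%.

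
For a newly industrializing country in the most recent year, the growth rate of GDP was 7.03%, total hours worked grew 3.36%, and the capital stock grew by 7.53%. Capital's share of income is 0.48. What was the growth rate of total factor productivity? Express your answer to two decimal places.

1.67%

Labor's share = 1 − 0.48 = 0.52.
The capital stock: 0.48 × 7.53 = 3.6144 pp.
Total hours worked: 0.52 × 3.36 = 1.7472 pp.
TFP growth = 7.03 − 5.3616 = 1.6684%.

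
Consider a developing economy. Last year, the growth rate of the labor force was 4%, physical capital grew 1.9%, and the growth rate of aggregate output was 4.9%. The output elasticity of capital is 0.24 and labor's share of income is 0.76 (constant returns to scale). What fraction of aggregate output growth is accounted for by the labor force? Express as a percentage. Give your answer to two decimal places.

The labor force accounted for 62.04% of growth.

Labor's share = 1 − 0.24 = 0.76.
The labor force contributed 0.76 × 4 = 3.04 pp.
Share of growth = 3.04 / 4.9 × 100 = 62.0408%.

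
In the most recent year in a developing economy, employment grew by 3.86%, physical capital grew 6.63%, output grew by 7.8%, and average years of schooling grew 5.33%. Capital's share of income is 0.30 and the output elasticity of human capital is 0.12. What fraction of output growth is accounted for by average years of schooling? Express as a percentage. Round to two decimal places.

8.20%

Average years of schooling contributed 0.12 × 5.33 = 0.6396 pp.
Share of growth = 0.6396 / 7.8 × 100 = 8.2%.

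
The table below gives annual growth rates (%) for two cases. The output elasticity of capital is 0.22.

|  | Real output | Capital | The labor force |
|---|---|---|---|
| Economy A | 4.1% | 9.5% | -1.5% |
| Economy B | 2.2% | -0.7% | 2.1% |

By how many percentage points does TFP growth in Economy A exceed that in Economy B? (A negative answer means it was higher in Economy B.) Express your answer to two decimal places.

Labor's share = 1 − 0.22 = 0.78.
Economy A: TFP = 4.1 − 2.09 + 1.17 = 3.18%.
Economy B: TFP = 2.2 + 0.154 − 1.638 = 0.716%.
Difference = 3.18 − (0.716) = 2.464 pp.

2.46 percentage points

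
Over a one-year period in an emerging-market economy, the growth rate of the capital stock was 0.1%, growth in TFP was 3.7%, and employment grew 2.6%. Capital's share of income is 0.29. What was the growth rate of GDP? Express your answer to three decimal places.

Labor's share = 1 − 0.29 = 0.71.
The capital stock: 0.29 × 0.1 = 0.029 pp.
Employment: 0.71 × 2.6 = 1.846 pp.
Output growth = 3.7 + 1.875 = 5.575%.

GDP grew 5.575%.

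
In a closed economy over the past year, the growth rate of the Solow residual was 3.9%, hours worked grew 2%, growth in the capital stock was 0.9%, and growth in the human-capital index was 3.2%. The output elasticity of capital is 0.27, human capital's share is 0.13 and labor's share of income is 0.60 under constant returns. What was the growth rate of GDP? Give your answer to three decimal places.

GDP grew 5.759%.

Labor's share = 1 − 0.27 − 0.13 = 0.6.
The capital stock: 0.27 × 0.9 = 0.243 pp.
The human-capital index: 0.13 × 3.2 = 0.416 pp.
Hours worked: 0.6 × 2 = 1.2 pp.
Output growth = 3.9 + 1.859 = 5.759%.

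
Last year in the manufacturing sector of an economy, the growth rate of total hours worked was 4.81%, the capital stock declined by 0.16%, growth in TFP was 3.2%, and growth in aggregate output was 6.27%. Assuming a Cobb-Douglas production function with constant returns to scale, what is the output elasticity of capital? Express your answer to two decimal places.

The output elasticity of capital is 0.35.

gY = gA + α·gK + (1−α)·gL, so gY − gA − gL = α(gK − gL).
6.27 − 3.2 − 4.81 = α × (-0.16 − 4.81).
-1.74 = -4.97 α, so α = 0.3501.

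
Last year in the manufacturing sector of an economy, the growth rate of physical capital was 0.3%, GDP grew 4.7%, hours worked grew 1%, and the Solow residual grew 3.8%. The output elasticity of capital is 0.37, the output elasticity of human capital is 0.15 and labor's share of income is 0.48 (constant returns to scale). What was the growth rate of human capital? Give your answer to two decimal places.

Human capital grew 2.06%.

Labor's share = 1 − 0.37 − 0.15 = 0.48.
gY = gA + 0.37×0.3 + 0.48×1 + 0.15×g.
0.15×g = 4.7 − 3.8 − 0.591 = 0.309.
g = 0.309 / 0.15 = 2.06%.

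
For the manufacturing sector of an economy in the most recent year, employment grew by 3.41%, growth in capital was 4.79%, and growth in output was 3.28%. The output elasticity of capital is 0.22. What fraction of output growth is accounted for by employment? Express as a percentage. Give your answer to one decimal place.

Labor's share = 1 − 0.22 = 0.78.
Employment contributed 0.78 × 3.41 = 2.6598 pp.
Share of growth = 2.6598 / 3.28 × 100 = 81.091%.

81.1%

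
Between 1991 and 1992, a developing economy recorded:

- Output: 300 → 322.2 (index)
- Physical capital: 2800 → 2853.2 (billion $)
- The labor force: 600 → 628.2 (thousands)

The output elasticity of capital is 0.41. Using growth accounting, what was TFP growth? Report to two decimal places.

TFP grew 3.85%.

Output growth = (322.2 − 300) / 300 = 7.4%.
Physical capital growth = (2853.2 − 2800) / 2800 = 1.9%.
The labor force growth = (628.2 − 600) / 600 = 4.7%.
Labor's share = 1 − 0.41 = 0.59.
Physical capital: 0.41 × 1.9 = 0.779 pp.
The labor force: 0.59 × 4.7 = 2.773 pp.
TFP growth = 7.4 − 3.552 = 3.848%.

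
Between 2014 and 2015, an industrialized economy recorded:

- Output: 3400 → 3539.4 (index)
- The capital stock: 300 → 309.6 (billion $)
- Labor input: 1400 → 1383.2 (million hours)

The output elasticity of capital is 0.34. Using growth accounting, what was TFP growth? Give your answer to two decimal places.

Output growth = (3539.4 − 3400) / 3400 = 4.1%.
The capital stock growth = (309.6 − 300) / 300 = 3.2%.
Labor input growth = (1383.2 − 1400) / 1400 = -1.2%.
Labor's share = 1 − 0.34 = 0.66.
The capital stock: 0.34 × 3.2 = 1.088 pp.
Labor input: 0.66 × (-1.2) = -0.792 pp.
TFP growth = 4.1 − 0.296 = 3.804%.

3.80%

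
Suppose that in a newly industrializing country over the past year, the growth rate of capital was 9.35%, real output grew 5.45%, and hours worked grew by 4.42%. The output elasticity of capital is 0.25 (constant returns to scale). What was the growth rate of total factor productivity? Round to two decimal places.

-0.20%

Labor's share = 1 − 0.25 = 0.75.
Capital: 0.25 × 9.35 = 2.3375 pp.
Hours worked: 0.75 × 4.42 = 3.315 pp.
TFP growth = 5.45 − 5.6525 = -0.2025%.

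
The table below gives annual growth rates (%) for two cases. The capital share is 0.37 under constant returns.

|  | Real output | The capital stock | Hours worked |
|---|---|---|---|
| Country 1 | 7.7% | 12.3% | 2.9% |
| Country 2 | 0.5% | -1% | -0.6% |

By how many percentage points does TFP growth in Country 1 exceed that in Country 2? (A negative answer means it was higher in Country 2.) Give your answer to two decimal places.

Labor's share = 1 − 0.37 = 0.63.
Country 1: TFP = 7.7 − 4.551 − 1.827 = 1.322%.
Country 2: TFP = 0.5 + 0.37 + 0.378 = 1.248%.
Difference = 1.322 − (1.248) = 0.074 pp.

0.07 percentage points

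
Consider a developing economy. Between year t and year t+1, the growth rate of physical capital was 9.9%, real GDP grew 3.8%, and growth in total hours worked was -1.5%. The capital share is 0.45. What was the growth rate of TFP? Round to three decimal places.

0.170%

Labor's share = 1 − 0.45 = 0.55.
Physical capital: 0.45 × 9.9 = 4.455 pp.
Total hours worked: 0.55 × (-1.5) = -0.825 pp.
TFP growth = 3.8 − 3.63 = 0.17%.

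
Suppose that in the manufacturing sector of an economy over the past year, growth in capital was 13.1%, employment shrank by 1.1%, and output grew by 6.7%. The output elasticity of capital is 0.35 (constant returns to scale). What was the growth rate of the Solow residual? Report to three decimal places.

The Solow residual growth was 2.830%.

Labor's share = 1 − 0.35 = 0.65.
Capital: 0.35 × 13.1 = 4.585 pp.
Employment: 0.65 × (-1.1) = -0.715 pp.
TFP growth = 6.7 − 3.87 = 2.83%.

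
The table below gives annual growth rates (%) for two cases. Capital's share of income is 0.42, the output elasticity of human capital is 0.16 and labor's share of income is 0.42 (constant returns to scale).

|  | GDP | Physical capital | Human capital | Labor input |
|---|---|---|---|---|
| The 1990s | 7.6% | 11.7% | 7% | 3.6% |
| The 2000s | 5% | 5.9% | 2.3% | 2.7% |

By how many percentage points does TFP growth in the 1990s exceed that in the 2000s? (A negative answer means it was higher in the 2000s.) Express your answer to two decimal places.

-0.97 percentage points

Labor's share = 1 − 0.42 − 0.16 = 0.42.
The 1990s: TFP = 7.6 − 4.914 − 1.12 − 1.512 = 0.054%.
The 2000s: TFP = 5 − 2.478 − 0.368 − 1.134 = 1.02%.
Difference = 0.054 − (1.02) = -0.966 pp.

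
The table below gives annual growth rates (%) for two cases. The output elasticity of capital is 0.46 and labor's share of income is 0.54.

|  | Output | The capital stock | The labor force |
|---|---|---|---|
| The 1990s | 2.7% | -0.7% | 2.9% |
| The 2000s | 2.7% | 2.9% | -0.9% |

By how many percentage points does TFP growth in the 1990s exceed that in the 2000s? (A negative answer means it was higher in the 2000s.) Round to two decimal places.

Labor's share = 1 − 0.46 = 0.54.
The 1990s: TFP = 2.7 + 0.322 − 1.566 = 1.456%.
The 2000s: TFP = 2.7 − 1.334 + 0.486 = 1.852%.
Difference = 1.456 − (1.852) = -0.396 pp.

-0.40 percentage points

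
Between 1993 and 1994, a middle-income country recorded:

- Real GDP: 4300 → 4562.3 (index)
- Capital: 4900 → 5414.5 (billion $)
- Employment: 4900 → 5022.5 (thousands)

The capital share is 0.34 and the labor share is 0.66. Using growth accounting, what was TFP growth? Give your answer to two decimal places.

0.88%

Real GDP growth = (4562.3 − 4300) / 4300 = 6.1%.
Capital growth = (5414.5 − 4900) / 4900 = 10.5%.
Employment growth = (5022.5 − 4900) / 4900 = 2.5%.
Labor's share = 1 − 0.34 = 0.66.
Capital: 0.34 × 10.5 = 3.57 pp.
Employment: 0.66 × 2.5 = 1.65 pp.
TFP growth = 6.1 − 5.22 = 0.88%.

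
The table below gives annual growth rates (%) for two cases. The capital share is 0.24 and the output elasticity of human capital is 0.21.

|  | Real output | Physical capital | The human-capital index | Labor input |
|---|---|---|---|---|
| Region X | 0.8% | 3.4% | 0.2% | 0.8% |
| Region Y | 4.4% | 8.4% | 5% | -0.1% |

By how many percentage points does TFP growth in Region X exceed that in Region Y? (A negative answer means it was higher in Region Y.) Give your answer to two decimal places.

Labor's share = 1 − 0.24 − 0.21 = 0.55.
Region X: TFP = 0.8 − 0.816 − 0.042 − 0.44 = -0.498%.
Region Y: TFP = 4.4 − 2.016 − 1.05 + 0.055 = 1.389%.
Difference = -0.498 − (1.389) = -1.887 pp.

-1.89 percentage points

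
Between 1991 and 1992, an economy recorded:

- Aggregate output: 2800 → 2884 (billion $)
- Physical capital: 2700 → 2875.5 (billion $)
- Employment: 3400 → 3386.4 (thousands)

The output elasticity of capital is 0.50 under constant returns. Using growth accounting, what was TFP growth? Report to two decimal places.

Aggregate output growth = (2884 − 2800) / 2800 = 3%.
Physical capital growth = (2875.5 − 2700) / 2700 = 6.5%.
Employment growth = (3386.4 − 3400) / 3400 = -0.4%.
Labor's share = 1 − 0.5 = 0.5.
Physical capital: 0.5 × 6.5 = 3.25 pp.
Employment: 0.5 × (-0.4) = -0.2 pp.
TFP growth = 3 − 3.05 = -0.05%.

-0.05%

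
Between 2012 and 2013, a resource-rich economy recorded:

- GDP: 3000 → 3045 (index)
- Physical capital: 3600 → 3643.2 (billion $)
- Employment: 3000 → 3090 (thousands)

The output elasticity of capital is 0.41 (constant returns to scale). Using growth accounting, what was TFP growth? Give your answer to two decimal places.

-0.76%

GDP growth = (3045 − 3000) / 3000 = 1.5%.
Physical capital growth = (3643.2 − 3600) / 3600 = 1.2%.
Employment growth = (3090 − 3000) / 3000 = 3%.
Labor's share = 1 − 0.41 = 0.59.
Physical capital: 0.41 × 1.2 = 0.492 pp.
Employment: 0.59 × 3 = 1.77 pp.
TFP growth = 1.5 − 2.262 = -0.762%.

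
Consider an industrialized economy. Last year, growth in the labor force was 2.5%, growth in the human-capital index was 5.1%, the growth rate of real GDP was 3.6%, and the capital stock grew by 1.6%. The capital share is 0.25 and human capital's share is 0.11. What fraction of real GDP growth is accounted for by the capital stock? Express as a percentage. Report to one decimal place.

The capital stock contributed 0.25 × 1.6 = 0.4 pp.
Share of growth = 0.4 / 3.6 × 100 = 11.111%.

The capital stock accounted for 11.1% of growth.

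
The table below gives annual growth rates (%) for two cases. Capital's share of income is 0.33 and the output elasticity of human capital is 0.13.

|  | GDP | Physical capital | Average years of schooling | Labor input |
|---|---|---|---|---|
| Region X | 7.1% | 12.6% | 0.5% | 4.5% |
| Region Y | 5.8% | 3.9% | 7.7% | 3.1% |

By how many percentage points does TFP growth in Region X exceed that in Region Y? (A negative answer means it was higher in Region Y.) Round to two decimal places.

Labor's share = 1 − 0.33 − 0.13 = 0.54.
Region X: TFP = 7.1 − 4.158 − 0.065 − 2.43 = 0.447%.
Region Y: TFP = 5.8 − 1.287 − 1.001 − 1.674 = 1.838%.
Difference = 0.447 − (1.838) = -1.391 pp.

-1.39 percentage points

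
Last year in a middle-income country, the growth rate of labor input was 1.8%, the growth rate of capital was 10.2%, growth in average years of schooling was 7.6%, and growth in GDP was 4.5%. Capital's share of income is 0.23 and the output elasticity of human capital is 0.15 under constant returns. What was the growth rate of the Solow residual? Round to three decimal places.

-0.102%

Labor's share = 1 − 0.23 − 0.15 = 0.62.
Capital: 0.23 × 10.2 = 2.346 pp.
Average years of schooling: 0.15 × 7.6 = 1.14 pp.
Labor input: 0.62 × 1.8 = 1.116 pp.
TFP growth = 4.5 − 4.602 = -0.102%.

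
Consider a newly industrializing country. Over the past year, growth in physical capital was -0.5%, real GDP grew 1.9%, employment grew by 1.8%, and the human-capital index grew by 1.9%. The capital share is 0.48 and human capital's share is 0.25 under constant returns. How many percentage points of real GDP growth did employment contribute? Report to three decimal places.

0.486

Labor's share = 1 − 0.48 − 0.25 = 0.27.
Contribution = share × growth = 0.27 × 1.8 = 0.486 pp.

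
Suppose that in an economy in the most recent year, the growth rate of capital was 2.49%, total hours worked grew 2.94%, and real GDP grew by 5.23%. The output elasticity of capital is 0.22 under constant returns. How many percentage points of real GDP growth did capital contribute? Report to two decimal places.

Contribution = share × growth = 0.22 × 2.49 = 0.5478 pp.

0.55 percentage points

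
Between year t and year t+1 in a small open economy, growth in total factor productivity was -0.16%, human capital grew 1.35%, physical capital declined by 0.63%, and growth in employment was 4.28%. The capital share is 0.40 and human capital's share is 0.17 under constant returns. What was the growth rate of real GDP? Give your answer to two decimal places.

Labor's share = 1 − 0.4 − 0.17 = 0.43.
Physical capital: 0.4 × (-0.63) = -0.252 pp.
Human capital: 0.17 × 1.35 = 0.2295 pp.
Employment: 0.43 × 4.28 = 1.8404 pp.
Output growth = -0.16 + 1.8179 = 1.6579%.

1.66%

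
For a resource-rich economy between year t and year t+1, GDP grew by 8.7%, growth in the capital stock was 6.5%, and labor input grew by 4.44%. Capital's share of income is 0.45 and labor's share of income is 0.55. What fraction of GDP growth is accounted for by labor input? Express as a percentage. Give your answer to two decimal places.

Labor's share = 1 − 0.45 = 0.55.
Labor input contributed 0.55 × 4.44 = 2.442 pp.
Share of growth = 2.442 / 8.7 × 100 = 28.069%.

28.07%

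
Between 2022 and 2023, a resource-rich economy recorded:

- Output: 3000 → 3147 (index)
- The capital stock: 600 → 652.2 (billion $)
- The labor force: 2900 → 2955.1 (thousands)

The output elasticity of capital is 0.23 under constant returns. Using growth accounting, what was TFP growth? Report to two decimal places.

1.44%

Output growth = (3147 − 3000) / 3000 = 4.9%.
The capital stock growth = (652.2 − 600) / 600 = 8.7%.
The labor force growth = (2955.1 − 2900) / 2900 = 1.9%.
Labor's share = 1 − 0.23 = 0.77.
The capital stock: 0.23 × 8.7 = 2.001 pp.
The labor force: 0.77 × 1.9 = 1.463 pp.
TFP growth = 4.9 − 3.464 = 1.436%.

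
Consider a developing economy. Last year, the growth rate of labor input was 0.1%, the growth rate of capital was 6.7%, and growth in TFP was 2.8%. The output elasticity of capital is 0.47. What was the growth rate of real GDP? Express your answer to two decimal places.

6.00%

Labor's share = 1 − 0.47 = 0.53.
Capital: 0.47 × 6.7 = 3.149 pp.
Labor input: 0.53 × 0.1 = 0.053 pp.
Output growth = 2.8 + 3.202 = 6.002%.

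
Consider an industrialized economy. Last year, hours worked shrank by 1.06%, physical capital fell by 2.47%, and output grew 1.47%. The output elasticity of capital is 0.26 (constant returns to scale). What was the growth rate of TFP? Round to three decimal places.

2.897%

Labor's share = 1 − 0.26 = 0.74.
Physical capital: 0.26 × (-2.47) = -0.6422 pp.
Hours worked: 0.74 × (-1.06) = -0.7844 pp.
TFP growth = 1.47 + 1.4266 = 2.8966%.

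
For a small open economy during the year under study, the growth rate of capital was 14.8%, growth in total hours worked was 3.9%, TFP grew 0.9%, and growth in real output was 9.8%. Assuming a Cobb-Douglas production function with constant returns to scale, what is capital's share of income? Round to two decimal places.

gY = gA + α·gK + (1−α)·gL, so gY − gA − gL = α(gK − gL).
9.8 − 0.9 − 3.9 = α × (14.8 − 3.9).
5 = 10.9 α, so α = 0.4587.

0.46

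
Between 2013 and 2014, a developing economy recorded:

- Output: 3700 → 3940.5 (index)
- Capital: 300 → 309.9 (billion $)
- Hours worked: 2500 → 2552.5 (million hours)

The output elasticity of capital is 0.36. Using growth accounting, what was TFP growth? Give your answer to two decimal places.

TFP grew 3.97%.

Output growth = (3940.5 − 3700) / 3700 = 6.5%.
Capital growth = (309.9 − 300) / 300 = 3.3%.
Hours worked growth = (2552.5 − 2500) / 2500 = 2.1%.
Labor's share = 1 − 0.36 = 0.64.
Capital: 0.36 × 3.3 = 1.188 pp.
Hours worked: 0.64 × 2.1 = 1.344 pp.
TFP growth = 6.5 − 2.532 = 3.968%.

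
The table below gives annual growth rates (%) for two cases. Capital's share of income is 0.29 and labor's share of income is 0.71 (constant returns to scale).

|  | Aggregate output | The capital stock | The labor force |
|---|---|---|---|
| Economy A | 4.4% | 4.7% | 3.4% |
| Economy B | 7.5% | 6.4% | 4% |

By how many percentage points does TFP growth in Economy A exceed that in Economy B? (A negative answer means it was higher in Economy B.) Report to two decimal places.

Labor's share = 1 − 0.29 = 0.71.
Economy A: TFP = 4.4 − 1.363 − 2.414 = 0.623%.
Economy B: TFP = 7.5 − 1.856 − 2.84 = 2.804%.
Difference = 0.623 − (2.804) = -2.181 pp.

-2.18 percentage points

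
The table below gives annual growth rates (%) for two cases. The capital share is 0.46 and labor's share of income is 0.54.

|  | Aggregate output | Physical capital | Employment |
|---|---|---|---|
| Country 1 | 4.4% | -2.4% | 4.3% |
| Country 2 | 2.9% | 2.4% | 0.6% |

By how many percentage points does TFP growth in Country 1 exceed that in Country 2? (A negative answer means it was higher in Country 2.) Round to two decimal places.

1.71 percentage points

Labor's share = 1 − 0.46 = 0.54.
Country 1: TFP = 4.4 + 1.104 − 2.322 = 3.182%.
Country 2: TFP = 2.9 − 1.104 − 0.324 = 1.472%.
Difference = 3.182 − (1.472) = 1.71 pp.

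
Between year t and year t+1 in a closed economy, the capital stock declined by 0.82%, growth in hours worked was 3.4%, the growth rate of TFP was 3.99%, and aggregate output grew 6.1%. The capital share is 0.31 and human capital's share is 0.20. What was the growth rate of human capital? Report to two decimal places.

Human capital growth was 3.49%.

Labor's share = 1 − 0.31 − 0.2 = 0.49.
gY = gA + 0.31×(-0.82) + 0.49×3.4 + 0.2×g.
0.2×g = 6.1 − 3.99 − 1.4118 = 0.6982.
g = 0.6982 / 0.2 = 3.491%.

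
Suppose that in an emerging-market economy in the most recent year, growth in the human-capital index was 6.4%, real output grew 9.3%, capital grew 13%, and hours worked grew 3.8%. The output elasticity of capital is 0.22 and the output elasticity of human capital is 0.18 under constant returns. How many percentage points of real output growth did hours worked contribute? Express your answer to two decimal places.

2.28 pp

Labor's share = 1 − 0.22 − 0.18 = 0.6.
Contribution = share × growth = 0.6 × 3.8 = 2.28 pp.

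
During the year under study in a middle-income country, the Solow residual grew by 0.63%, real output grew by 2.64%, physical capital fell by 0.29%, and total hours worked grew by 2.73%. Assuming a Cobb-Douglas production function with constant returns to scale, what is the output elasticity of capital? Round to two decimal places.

0.24

gY = gA + α·gK + (1−α)·gL, so gY − gA − gL = α(gK − gL).
2.64 − 0.63 − 2.73 = α × (-0.29 − 2.73).
-0.72 = -3.02 α, so α = 0.2384.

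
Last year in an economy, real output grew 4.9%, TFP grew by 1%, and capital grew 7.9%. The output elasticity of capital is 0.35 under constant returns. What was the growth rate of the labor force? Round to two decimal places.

The labor force growth was 1.75%.

Labor's share = 1 − 0.35 = 0.65.
gY = gA + 0.35×7.9 + 0.65×g.
0.65×g = 4.9 − 1 − 2.765 = 1.135.
g = 1.135 / 0.65 = 1.7462%.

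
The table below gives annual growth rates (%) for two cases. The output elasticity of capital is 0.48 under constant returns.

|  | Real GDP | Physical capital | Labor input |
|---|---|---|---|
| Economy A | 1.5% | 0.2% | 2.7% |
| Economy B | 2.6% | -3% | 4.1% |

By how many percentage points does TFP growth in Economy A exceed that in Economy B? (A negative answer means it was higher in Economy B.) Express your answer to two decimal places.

Labor's share = 1 − 0.48 = 0.52.
Economy A: TFP = 1.5 − 0.096 − 1.404 = 0%.
Economy B: TFP = 2.6 + 1.44 − 2.132 = 1.908%.
Difference = 0 − (1.908) = -1.908 pp.

-1.91 percentage points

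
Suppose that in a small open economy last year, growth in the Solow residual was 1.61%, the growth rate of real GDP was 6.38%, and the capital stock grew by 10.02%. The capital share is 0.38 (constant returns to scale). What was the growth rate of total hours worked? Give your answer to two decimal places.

1.55%

Labor's share = 1 − 0.38 = 0.62.
gY = gA + 0.38×10.02 + 0.62×g.
0.62×g = 6.38 − 1.61 − 3.8076 = 0.9624.
g = 0.9624 / 0.62 = 1.5523%.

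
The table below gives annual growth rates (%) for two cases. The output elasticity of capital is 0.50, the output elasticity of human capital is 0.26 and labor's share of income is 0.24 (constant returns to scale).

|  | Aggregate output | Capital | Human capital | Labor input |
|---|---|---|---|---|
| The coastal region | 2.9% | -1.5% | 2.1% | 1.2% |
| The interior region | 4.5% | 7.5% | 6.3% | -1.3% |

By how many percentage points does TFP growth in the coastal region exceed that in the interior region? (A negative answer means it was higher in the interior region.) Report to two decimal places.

Labor's share = 1 − 0.5 − 0.26 = 0.24.
The coastal region: TFP = 2.9 + 0.75 − 0.546 − 0.288 = 2.816%.
The interior region: TFP = 4.5 − 3.75 − 1.638 + 0.312 = -0.576%.
Difference = 2.816 − (-0.576) = 3.392 pp.

3.39 percentage points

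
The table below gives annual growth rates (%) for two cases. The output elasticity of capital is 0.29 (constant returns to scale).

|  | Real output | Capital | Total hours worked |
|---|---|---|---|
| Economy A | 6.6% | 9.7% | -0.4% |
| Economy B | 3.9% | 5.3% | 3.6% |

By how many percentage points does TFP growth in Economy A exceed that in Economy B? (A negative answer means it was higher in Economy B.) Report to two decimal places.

Labor's share = 1 − 0.29 = 0.71.
Economy A: TFP = 6.6 − 2.813 + 0.284 = 4.071%.
Economy B: TFP = 3.9 − 1.537 − 2.556 = -0.193%.
Difference = 4.071 − (-0.193) = 4.264 pp.

4.26 percentage points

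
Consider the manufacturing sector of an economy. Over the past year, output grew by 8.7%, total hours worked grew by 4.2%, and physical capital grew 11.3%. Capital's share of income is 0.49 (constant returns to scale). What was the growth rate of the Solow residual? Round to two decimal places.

The Solow residual growth was 1.02%.

Labor's share = 1 − 0.49 = 0.51.
Physical capital: 0.49 × 11.3 = 5.537 pp.
Total hours worked: 0.51 × 4.2 = 2.142 pp.
TFP growth = 8.7 − 7.679 = 1.021%.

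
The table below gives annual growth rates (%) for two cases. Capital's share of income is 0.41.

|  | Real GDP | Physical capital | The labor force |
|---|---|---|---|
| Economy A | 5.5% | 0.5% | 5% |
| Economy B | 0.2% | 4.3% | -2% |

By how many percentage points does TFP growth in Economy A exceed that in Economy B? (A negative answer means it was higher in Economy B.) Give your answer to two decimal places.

2.73 percentage points

Labor's share = 1 − 0.41 = 0.59.
Economy A: TFP = 5.5 − 0.205 − 2.95 = 2.345%.
Economy B: TFP = 0.2 − 1.763 + 1.18 = -0.383%.
Difference = 2.345 − (-0.383) = 2.728 pp.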